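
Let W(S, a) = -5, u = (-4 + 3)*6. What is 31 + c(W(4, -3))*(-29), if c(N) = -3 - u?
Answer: -56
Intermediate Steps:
u = -6 (u = -1*6 = -6)
c(N) = 3 (c(N) = -3 - 1*(-6) = -3 + 6 = 3)
31 + c(W(4, -3))*(-29) = 31 + 3*(-29) = 31 - 87 = -56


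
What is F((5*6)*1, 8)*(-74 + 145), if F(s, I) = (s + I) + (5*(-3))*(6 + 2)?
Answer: -5822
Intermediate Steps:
F(s, I) = -120 + I + s (F(s, I) = (I + s) - 15*8 = (I + s) - 120 = -120 + I + s)
F((5*6)*1, 8)*(-74 + 145) = (-120 + 8 + (5*6)*1)*(-74 + 145) = (-120 + 8 + 30*1)*71 = (-120 + 8 + 30)*71 = -82*71 = -5822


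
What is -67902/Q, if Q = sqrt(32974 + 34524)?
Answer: -33951*sqrt(67498)/33749 ≈ -261.36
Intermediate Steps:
Q = sqrt(67498) ≈ 259.80
-67902/Q = -67902*sqrt(67498)/67498 = -33951*sqrt(67498)/33749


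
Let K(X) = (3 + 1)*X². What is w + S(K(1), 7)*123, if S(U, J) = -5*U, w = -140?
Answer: -2600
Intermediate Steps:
K(X) = 4*X²
w + S(K(1), 7)*123 = -140 - 20*1²*123 = -140 - 20*123 = -140 - 2460 = -2600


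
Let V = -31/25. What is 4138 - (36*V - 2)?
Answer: 104616/25 ≈ 4184.6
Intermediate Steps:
V = -31/25 (V = -31*1/25 = -31/25 ≈ -1.2400)
4138 - (36*V - 2) = 4138 - (36*(-31/25) - 2) = 4138 - (-1116/25 - 2) = 4138 - 1*(-1166/25) = 4138 + 1166/25 = 104616/25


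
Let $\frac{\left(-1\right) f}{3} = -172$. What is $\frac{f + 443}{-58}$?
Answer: $- \frac{959}{58} \approx -16.534$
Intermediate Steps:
$f = 516$ ($f = \left(-3\right) \left(-172\right) = 516$)
$\frac{f + 443}{-58} = \frac{516 + 443}{-58} = 959 \left(- \frac{1}{58}\right) = - \frac{959}{58}$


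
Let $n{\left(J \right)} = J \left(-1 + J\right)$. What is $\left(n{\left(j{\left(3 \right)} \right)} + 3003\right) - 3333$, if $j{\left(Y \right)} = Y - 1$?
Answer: $-328$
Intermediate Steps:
$j{\left(Y \right)} = -1 + Y$
$\left(n{\left(j{\left(3 \right)} \right)} + 3003\right) - 3333 = \left(\left(-1 + 3\right) \left(-1 + \left(-1 + 3\right)\right) + 3003\right) - 3333 = \left(2 \left(-1 + 2\right) + 3003\right) - 3333 = \left(2 \cdot 1 + 3003\right) - 3333 = \left(2 + 3003\right) - 3333 = 3005 - 3333 = -328$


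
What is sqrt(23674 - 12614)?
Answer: 2*sqrt(2765) ≈ 105.17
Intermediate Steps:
sqrt(23674 - 12614) = sqrt(11060) = 2*sqrt(2765)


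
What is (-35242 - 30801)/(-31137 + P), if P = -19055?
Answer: 66043/50192 ≈ 1.3158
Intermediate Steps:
(-35242 - 30801)/(-31137 + P) = (-35242 - 30801)/(-31137 - 19055) = -66043/(-50192) = -66043*(-1/50192) = 66043/50192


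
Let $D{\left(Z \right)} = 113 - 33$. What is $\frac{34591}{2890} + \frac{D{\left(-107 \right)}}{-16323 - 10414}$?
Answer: $\frac{924628367}{77269930} \approx 11.966$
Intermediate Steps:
$D{\left(Z \right)} = 80$ ($D{\left(Z \right)} = 113 - 33 = 80$)
$\frac{34591}{2890} + \frac{D{\left(-107 \right)}}{-16323 - 10414} = \frac{34591}{2890} + \frac{80}{-16323 - 10414} = 34591 \cdot \frac{1}{2890} + \frac{80}{-26737} = \frac{34591}{2890} + 80 \left(- \frac{1}{26737}\right) = \frac{34591}{2890} - \frac{80}{26737} = \frac{924628367}{77269930}$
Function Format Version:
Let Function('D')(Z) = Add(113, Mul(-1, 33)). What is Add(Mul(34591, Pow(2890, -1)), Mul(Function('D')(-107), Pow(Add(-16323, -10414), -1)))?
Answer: Rational(924628367, 77269930) ≈ 11.966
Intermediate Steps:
Function('D')(Z) = 80 (Function('D')(Z) = Add(113, -33) = 80)
Add(Mul(34591, Pow(2890, -1)), Mul(Function('D')(-107), Pow(Add(-16323, -10414), -1))) = Add(Mul(34591, Pow(2890, -1)), Mul(80, Pow(Add(-16323, -10414), -1))) = Add(Mul(34591, Rational(1, 2890)), Mul(80, Pow(-26737, -1))) = Add(Rational(34591, 2890), Mul(80, Rational(-1, 26737))) = Add(Rational(34591, 2890), Rational(-80, 26737)) = Rational(924628367, 77269930)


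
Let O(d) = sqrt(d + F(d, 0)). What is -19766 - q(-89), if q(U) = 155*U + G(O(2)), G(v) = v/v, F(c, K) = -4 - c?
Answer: -5972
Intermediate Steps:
O(d) = 2*I (O(d) = sqrt(d + (-4 - d)) = sqrt(-4) = 2*I)
G(v) = 1
q(U) = 1 + 155*U (q(U) = 155*U + 1 = 1 + 155*U)
-19766 - q(-89) = -19766 - (1 + 155*(-89)) = -19766 - (1 - 13795) = -19766 - 1*(-13794) = -19766 + 13794 = -5972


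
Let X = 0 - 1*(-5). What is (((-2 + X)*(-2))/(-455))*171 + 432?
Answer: 197586/455 ≈ 434.25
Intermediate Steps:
X = 5 (X = 0 + 5 = 5)
(((-2 + X)*(-2))/(-455))*171 + 432 = (((-2 + 5)*(-2))/(-455))*171 + 432 = ((3*(-2))*(-1/455))*171 + 432 = -6*(-1/455)*171 + 432 = (6/455)*171 + 432 = 1026/455 + 432 = 197586/455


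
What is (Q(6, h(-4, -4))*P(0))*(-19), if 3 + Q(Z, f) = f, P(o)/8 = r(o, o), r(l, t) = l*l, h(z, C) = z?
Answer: 0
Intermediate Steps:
r(l, t) = l**2
P(o) = 8*o**2
Q(Z, f) = -3 + f
(Q(6, h(-4, -4))*P(0))*(-19) = ((-3 - 4)*(8*0**2))*(-19) = -56*0*(-19) = -7*0*(-19) = 0*(-19) = 0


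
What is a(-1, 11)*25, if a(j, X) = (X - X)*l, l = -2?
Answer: 0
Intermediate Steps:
a(j, X) = 0 (a(j, X) = (X - X)*(-2) = 0*(-2) = 0)
a(-1, 11)*25 = 0*25 = 0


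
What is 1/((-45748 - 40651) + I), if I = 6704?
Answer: -1/79695 ≈ -1.2548e-5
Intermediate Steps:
1/((-45748 - 40651) + I) = 1/((-45748 - 40651) + 6704) = 1/(-86399 + 6704) = 1/(-79695) = -1/79695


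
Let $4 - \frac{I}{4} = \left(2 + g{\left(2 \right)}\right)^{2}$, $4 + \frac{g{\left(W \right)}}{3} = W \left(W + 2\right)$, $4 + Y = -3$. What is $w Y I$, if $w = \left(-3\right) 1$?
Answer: $-16128$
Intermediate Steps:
$Y = -7$ ($Y = -4 - 3 = -7$)
$g{\left(W \right)} = -12 + 3 W \left(2 + W\right)$ ($g{\left(W \right)} = -12 + 3 W \left(W + 2\right) = -12 + 3 W \left(2 + W\right)$)
$w = -3$
$I = -768$ ($I = 16 - 4 \left(2 + \left(-12 + 3 \cdot 2^{2} + 6 \cdot 2\right)\right)^{2} = 16 - 4 \left(2 + \left(-12 + 3 \cdot 4 + 12\right)\right)^{2} = 16 - 4 \left(2 + \left(-12 + 12 + 12\right)\right)^{2} = 16 - 4 \left(2 + 12\right)^{2} = 16 - 4 \cdot 14^{2} = 16 - 784 = -768$)
$w Y I = \left(-3\right) \left(-7\right) \left(-768\right) = 21 \left(-768\right) = -16128$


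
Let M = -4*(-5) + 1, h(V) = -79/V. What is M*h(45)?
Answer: -553/15 ≈ -36.867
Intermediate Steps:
M = 21 (M = 20 + 1 = 21)
M*h(45) = 21*(-79/45) = -553/15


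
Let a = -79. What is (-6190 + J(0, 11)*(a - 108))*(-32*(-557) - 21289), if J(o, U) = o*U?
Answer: 21448350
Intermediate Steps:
J(o, U) = U*o
(-6190 + J(0, 11)*(a - 108))*(-32*(-557) - 21289) = (-6190 + (11*0)*(-79 - 108))*(-32*(-557) - 21289) = (-6190 + 0*(-187))*(17824 - 21289) = (-6190 + 0)*(-3465) = -6190*(-3465) = 21448350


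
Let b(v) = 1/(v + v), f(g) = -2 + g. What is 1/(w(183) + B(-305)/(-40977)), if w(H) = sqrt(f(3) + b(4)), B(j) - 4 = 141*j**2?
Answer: -4299808070664/1376331552031967 - 10074687174*sqrt(2)/1376331552031967 ≈ -0.0031345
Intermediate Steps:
B(j) = 4 + 141*j**2
b(v) = 1/(2*v)
w(H) = 3*sqrt(2)/4 (w(H) = sqrt((-2 + 3) + (1/2)/4) = sqrt(1 + (1/2)*(1/4)) = sqrt(1 + 1/8) = sqrt(9/8) = 3*sqrt(2)/4)
1/(w(183) + B(-305)/(-40977)) = 1/(3*sqrt(2)/4 + (4 + 141*(-305)**2)/(-40977)) = 1/(3*sqrt(2)/4 + (4 + 141*93025)*(-1/40977)) = 1/(3*sqrt(2)/4 + (4 + 13116525)*(-1/40977)) = 1/(3*sqrt(2)/4 + 13116529*(-1/40977)) = 1/(3*sqrt(2)/4 - 13116529/40977) = 1/(-13116529/40977 + 3*sqrt(2)/4)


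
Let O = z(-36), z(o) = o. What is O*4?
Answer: -144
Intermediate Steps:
O = -36
O*4 = -36*4 = -144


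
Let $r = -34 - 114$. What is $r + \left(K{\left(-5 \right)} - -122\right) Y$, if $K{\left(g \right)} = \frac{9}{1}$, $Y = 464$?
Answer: $60636$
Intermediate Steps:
$K{\left(g \right)} = 9$ ($K{\left(g \right)} = 9 \cdot 1 = 9$)
$r = -148$ ($r = -34 - 114 = -148$)
$r + \left(K{\left(-5 \right)} - -122\right) Y = -148 + \left(9 - -122\right) 464 = -148 + \left(9 + 122\right) 464 = -148 + 131 \cdot 464 = -148 + 60784 = 60636$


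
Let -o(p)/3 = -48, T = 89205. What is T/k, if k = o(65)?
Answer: 29735/48 ≈ 619.48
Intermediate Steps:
o(p) = 144 (o(p) = -3*(-48) = 144)
k = 144
T/k = 89205/144 = 89205*(1/144) = 29735/48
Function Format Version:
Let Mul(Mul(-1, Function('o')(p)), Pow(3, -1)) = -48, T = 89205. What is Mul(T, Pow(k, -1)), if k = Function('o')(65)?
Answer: Rational(29735, 48) ≈ 619.48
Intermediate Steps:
Function('o')(p) = 144 (Function('o')(p) = Mul(-3, -48) = 144)
k = 144
Mul(T, Pow(k, -1)) = Mul(89205, Pow(144, -1)) = Mul(89205, Rational(1, 144)) = Rational(29735, 48)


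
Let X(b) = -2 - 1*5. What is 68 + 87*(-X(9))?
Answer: 677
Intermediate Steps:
X(b) = -7 (X(b) = -2 - 5 = -7)
68 + 87*(-X(9)) = 68 + 87*(-1*(-7)) = 68 + 87*7 = 68 + 609 = 677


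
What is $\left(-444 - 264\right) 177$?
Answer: $-125316$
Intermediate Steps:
$\left(-444 - 264\right) 177 = \left(-708\right) 177 = -125316$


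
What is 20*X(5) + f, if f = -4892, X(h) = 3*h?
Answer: -4592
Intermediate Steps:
20*X(5) + f = 20*(3*5) - 4892 = 20*15 - 4892 = 300 - 4892 = -4592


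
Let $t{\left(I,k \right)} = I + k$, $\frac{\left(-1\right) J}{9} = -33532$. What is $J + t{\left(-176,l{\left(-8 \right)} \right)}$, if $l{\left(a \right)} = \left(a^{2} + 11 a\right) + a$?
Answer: $301580$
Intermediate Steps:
$J = 301788$ ($J = \left(-9\right) \left(-33532\right) = 301788$)
$l{\left(a \right)} = a^{2} + 12 a$
$J + t{\left(-176,l{\left(-8 \right)} \right)} = 301788 - \left(176 + 8 \left(12 - 8\right)\right) = 301788 - 208 = 301580$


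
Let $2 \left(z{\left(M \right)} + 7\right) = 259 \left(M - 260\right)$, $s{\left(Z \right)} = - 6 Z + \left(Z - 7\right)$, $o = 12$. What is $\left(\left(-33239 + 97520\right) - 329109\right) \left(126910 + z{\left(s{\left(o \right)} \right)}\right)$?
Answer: $-22392928782$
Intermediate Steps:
$s{\left(Z \right)} = -7 - 5 Z$ ($s{\left(Z \right)} = - 6 Z + \left(-7 + Z\right) = -7 - 5 Z$)
$z{\left(M \right)} = -33677 + \frac{259 M}{2}$ ($z{\left(M \right)} = -7 + \frac{259 \left(M - 260\right)}{2} = -7 + \frac{259 \left(-260 + M\right)}{2} = -7 + \frac{-67340 + 259 M}{2} = -7 + \left(-33670 + \frac{259 M}{2}\right) = -33677 + \frac{259 M}{2}$)
$\left(\left(-33239 + 97520\right) - 329109\right) \left(126910 + z{\left(s{\left(o \right)} \right)}\right) = \left(\left(-33239 + 97520\right) - 329109\right) \left(126910 - \left(33677 - \frac{259 \left(-7 - 60\right)}{2}\right)\right) = \left(64281 - 329109\right) \left(126910 - \left(33677 - \frac{259 \left(-7 - 60\right)}{2}\right)\right) = - 264828 \left(126910 + \left(-33677 + \frac{259}{2} \left(-67\right)\right)\right) = - 264828 \left(126910 - \frac{84707}{2}\right) = \left(-264828\right) \frac{169113}{2} = -22392928782$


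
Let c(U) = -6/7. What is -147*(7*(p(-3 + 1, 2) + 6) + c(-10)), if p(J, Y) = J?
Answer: -3990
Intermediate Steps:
c(U) = -6/7 (c(U) = -6*⅐ = -6/7)
-147*(7*(p(-3 + 1, 2) + 6) + c(-10)) = -147*(7*((-3 + 1) + 6) - 6/7) = -147*(7*(-2 + 6) - 6/7) = -147*(7*4 - 6/7) = -147*(28 - 6/7) = -147*190/7 = -3990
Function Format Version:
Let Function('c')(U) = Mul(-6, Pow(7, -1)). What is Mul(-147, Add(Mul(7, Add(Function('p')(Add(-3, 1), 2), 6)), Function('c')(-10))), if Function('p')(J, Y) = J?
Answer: -3990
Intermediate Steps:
Function('c')(U) = Rational(-6, 7) (Function('c')(U) = Mul(-6, Rational(1, 7)) = Rational(-6, 7))
Mul(-147, Add(Mul(7, Add(Function('p')(Add(-3, 1), 2), 6)), Function('c')(-10))) = Mul(-147, Add(Mul(7, Add(Add(-3, 1), 6)), Rational(-6, 7))) = Mul(-147, Add(Mul(7, Add(-2, 6)), Rational(-6, 7))) = Mul(-147, Add(Mul(7, 4), Rational(-6, 7))) = Mul(-147, Add(28, Rational(-6, 7))) = Mul(-147, Rational(190, 7)) = -3990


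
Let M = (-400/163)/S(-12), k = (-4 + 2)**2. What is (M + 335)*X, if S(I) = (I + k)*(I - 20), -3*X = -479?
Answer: 418480745/7824 ≈ 53487.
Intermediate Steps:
X = 479/3 (X = -1/3*(-479) = 479/3 ≈ 159.67)
k = 4 (k = (-2)**2 = 4)
S(I) = (-20 + I)*(4 + I) (S(I) = (I + 4)*(I - 20) = (4 + I)*(-20 + I) = (-20 + I)*(4 + I))
M = -25/2608 (M = (-400/163)/(-80 + (-12)**2 - 16*(-12)) = (-400*1/163)/(-80 + 144 + 192) = -400/163/256 = -400/163*1/256 = -25/2608 ≈ -0.0095859)
(M + 335)*X = (-25/2608 + 335)*(479/3) = (873655/2608)*(479/3) = 418480745/7824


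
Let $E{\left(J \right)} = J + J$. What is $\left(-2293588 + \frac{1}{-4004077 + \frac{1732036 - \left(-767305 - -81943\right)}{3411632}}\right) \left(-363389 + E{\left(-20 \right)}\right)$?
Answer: $\frac{5693371383683205107861580}{6830217403133} \approx 8.3356 \cdot 10^{11}$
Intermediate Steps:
$E{\left(J \right)} = 2 J$
$\left(-2293588 + \frac{1}{-4004077 + \frac{1732036 - \left(-767305 - -81943\right)}{3411632}}\right) \left(-363389 + E{\left(-20 \right)}\right) = \left(-2293588 + \frac{1}{-4004077 + \frac{1732036 - \left(-767305 - -81943\right)}{3411632}}\right) \left(-363389 + 2 \left(-20\right)\right) = \left(-2293588 + \frac{1}{-4004077 + \left(1732036 - \left(-767305 + 81943\right)\right) \frac{1}{3411632}}\right) \left(-363389 - 40\right) = \left(-2293588 + \frac{1}{-4004077 + \left(1732036 - -685362\right) \frac{1}{3411632}}\right) \left(-363429\right) = \left(-2293588 + \frac{1}{-4004077 + \left(1732036 + 685362\right) \frac{1}{3411632}}\right) \left(-363429\right) = \left(-2293588 + \frac{1}{-4004077 + 2417398 \cdot \frac{1}{3411632}}\right) \left(-363429\right) = \left(-2293588 + \frac{1}{-4004077 + \frac{1208699}{1705816}}\right) \left(-363429\right) = \left(-2293588 + \frac{1}{- \frac{6830217403133}{1705816}}\right) \left(-363429\right) = \left(-2293588 - \frac{1705816}{6830217403133}\right) \left(-363429\right) = \left(- \frac{15665704673218717020}{6830217403133}\right) \left(-363429\right) = \frac{5693371383683205107861580}{6830217403133}$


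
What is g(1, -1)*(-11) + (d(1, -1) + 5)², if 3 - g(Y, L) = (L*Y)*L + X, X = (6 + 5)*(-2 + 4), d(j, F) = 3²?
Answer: 416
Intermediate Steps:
d(j, F) = 9
X = 22 (X = 11*2 = 22)
g(Y, L) = -19 - Y*L² (g(Y, L) = 3 - ((L*Y)*L + 22) = 3 - (Y*L² + 22) = 3 - (22 + Y*L²) = 3 + (-22 - Y*L²) = -19 - Y*L²)
g(1, -1)*(-11) + (d(1, -1) + 5)² = (-19 - 1*1*(-1)²)*(-11) + (9 + 5)² = (-19 - 1*1*1)*(-11) + 14² = (-19 - 1)*(-11) + 196 = -20*(-11) + 196 = 220 + 196 = 416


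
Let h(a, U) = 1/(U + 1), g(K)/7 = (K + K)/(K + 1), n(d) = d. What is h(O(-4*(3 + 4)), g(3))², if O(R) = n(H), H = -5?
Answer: 4/529 ≈ 0.0075614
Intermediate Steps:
g(K) = 14*K/(1 + K) (g(K) = 7*((K + K)/(K + 1)) = 7*((2*K)/(1 + K)) = 7*(2*K/(1 + K)) = 14*K/(1 + K))
O(R) = -5
h(a, U) = 1/(1 + U)
h(O(-4*(3 + 4)), g(3))² = (1/(1 + 14*3/(1 + 3)))² = (1/(1 + 14*3/4))² = (1/(1 + 14*3*(¼)))² = (1/(1 + 21/2))² = (1/(23/2))² = (2/23)² = 4/529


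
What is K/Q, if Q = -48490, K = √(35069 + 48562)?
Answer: -√83631/48490 ≈ -0.0059639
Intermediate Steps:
K = √83631 ≈ 289.19
K/Q = √83631/(-48490) = √83631*(-1/48490) = -√83631/48490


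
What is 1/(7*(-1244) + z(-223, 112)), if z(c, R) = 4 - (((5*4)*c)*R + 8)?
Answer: 1/490808 ≈ 2.0375e-6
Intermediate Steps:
z(c, R) = -4 - 20*R*c (z(c, R) = 4 - ((20*c)*R + 8) = 4 - (20*R*c + 8) = 4 - (8 + 20*R*c) = 4 + (-8 - 20*R*c) = -4 - 20*R*c)
1/(7*(-1244) + z(-223, 112)) = 1/(7*(-1244) + (-4 - 20*112*(-223))) = 1/(-8708 + (-4 + 499520)) = 1/(-8708 + 499516) = 1/490808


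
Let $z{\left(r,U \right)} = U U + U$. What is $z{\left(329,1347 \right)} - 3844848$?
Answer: $-2029092$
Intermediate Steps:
$z{\left(r,U \right)} = U + U^{2}$ ($z{\left(r,U \right)} = U^{2} + U = U + U^{2}$)
$z{\left(329,1347 \right)} - 3844848 = 1347 \left(1 + 1347\right) - 3844848 = 1347 \cdot 1348 - 3844848 = 1815756 - 3844848 = -2029092$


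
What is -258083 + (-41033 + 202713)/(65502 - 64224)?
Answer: -164834197/639 ≈ -2.5796e+5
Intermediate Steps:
-258083 + (-41033 + 202713)/(65502 - 64224) = -258083 + 161680/1278 = -258083 + 161680*(1/1278) = -258083 + 80840/639 = -164834197/639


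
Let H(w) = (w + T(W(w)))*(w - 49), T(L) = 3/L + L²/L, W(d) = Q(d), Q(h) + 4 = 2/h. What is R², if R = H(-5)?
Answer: 896583249/3025 ≈ 2.9639e+5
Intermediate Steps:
Q(h) = -4 + 2/h
W(d) = -4 + 2/d
T(L) = L + 3/L (T(L) = 3/L + L = L + 3/L)
H(w) = (-49 + w)*(-4 + w + 2/w + 3/(-4 + 2/w)) (H(w) = (w + ((-4 + 2/w) + 3/(-4 + 2/w)))*(w - 49) = (w + (-4 + 2/w + 3/(-4 + 2/w)))*(-49 + w) = (-4 + w + 2/w + 3/(-4 + 2/w))*(-49 + w) = (-49 + w)*(-4 + w + 2/w + 3/(-4 + 2/w)))
R = 29943/55 (R = (½)*(196 - 788*(-5) - 217*(-5)³ + 4*(-5)⁴ + 1045*(-5)²)/(-5*(-1 + 2*(-5))) = (½)*(-⅕)*(196 + 3940 - 217*(-125) + 4*625 + 1045*25)/(-1 - 10) = (½)*(-⅕)*(196 + 3940 + 27125 + 2500 + 26125)/(-11) = (½)*(-⅕)*(-1/11)*59886 = 29943/55 ≈ 544.42)
R² = (29943/55)² = 896583249/3025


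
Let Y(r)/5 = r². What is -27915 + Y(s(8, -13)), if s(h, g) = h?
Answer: -27595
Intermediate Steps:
Y(r) = 5*r²
-27915 + Y(s(8, -13)) = -27915 + 5*8² = -27915 + 5*64 = -27915 + 320 = -27595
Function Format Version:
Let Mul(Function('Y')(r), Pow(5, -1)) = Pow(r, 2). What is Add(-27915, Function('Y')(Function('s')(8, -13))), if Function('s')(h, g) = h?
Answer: -27595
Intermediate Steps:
Function('Y')(r) = Mul(5, Pow(r, 2))
Add(-27915, Function('Y')(Function('s')(8, -13))) = Add(-27915, Mul(5, Pow(8, 2))) = Add(-27915, Mul(5, 64)) = Add(-27915, 320) = -27595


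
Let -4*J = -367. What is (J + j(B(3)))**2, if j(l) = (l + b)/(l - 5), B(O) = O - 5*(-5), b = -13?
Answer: 72267001/8464 ≈ 8538.2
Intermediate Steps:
J = 367/4 (J = -1/4*(-367) = 367/4 ≈ 91.750)
B(O) = 25 + O (B(O) = O + 25 = 25 + O)
j(l) = (-13 + l)/(-5 + l) (j(l) = (l - 13)/(l - 5) = (-13 + l)/(-5 + l))
(J + j(B(3)))**2 = (367/4 + (-13 + (25 + 3))/(-5 + (25 + 3)))**2 = (367/4 + (-13 + 28)/(-5 + 28))**2 = (367/4 + 15/23)**2 = (8501/92)**2 = 72267001/8464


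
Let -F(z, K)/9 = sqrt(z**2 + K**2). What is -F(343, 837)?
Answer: 9*sqrt(818218) ≈ 8141.0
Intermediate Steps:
F(z, K) = -9*sqrt(K**2 + z**2) (F(z, K) = -9*sqrt(z**2 + K**2) = -9*sqrt(K**2 + z**2))
-F(343, 837) = -(-9)*sqrt(837**2 + 343**2) = -(-9)*sqrt(700569 + 117649) = -(-9)*sqrt(818218) = 9*sqrt(818218)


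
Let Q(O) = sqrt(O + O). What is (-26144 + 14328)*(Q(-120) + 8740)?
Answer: -103271840 - 47264*I*sqrt(15) ≈ -1.0327e+8 - 1.8305e+5*I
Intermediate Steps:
Q(O) = sqrt(2)*sqrt(O) (Q(O) = sqrt(2*O) = sqrt(2)*sqrt(O))
(-26144 + 14328)*(Q(-120) + 8740) = (-26144 + 14328)*(sqrt(2)*sqrt(-120) + 8740) = -11816*(sqrt(2)*(2*I*sqrt(30)) + 8740) = -11816*(4*I*sqrt(15) + 8740) = -11816*(8740 + 4*I*sqrt(15)) = -103271840 - 47264*I*sqrt(15)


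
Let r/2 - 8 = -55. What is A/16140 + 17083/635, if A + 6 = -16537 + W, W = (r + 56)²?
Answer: 17742117/683260 ≈ 25.967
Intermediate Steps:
r = -94 (r = 16 + 2*(-55) = 16 - 110 = -94)
W = 1444 (W = (-94 + 56)² = (-38)² = 1444)
A = -15099 (A = -6 + (-16537 + 1444) = -6 - 15093 = -15099)
A/16140 + 17083/635 = -15099/16140 + 17083/635 = -15099*1/16140 + 17083*(1/635) = -5033/5380 + 17083/635 = 17742117/683260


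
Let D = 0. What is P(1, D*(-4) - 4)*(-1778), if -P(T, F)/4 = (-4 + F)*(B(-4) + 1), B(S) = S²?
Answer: -967232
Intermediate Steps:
P(T, F) = 272 - 68*F (P(T, F) = -4*(-4 + F)*((-4)² + 1) = -4*(-4 + F)*(16 + 1) = -4*(-4 + F)*17 = -4*(-68 + 17*F) = 272 - 68*F)
P(1, D*(-4) - 4)*(-1778) = (272 - 68*(0*(-4) - 4))*(-1778) = (272 - 68*(0 - 4))*(-1778) = (272 - 68*(-4))*(-1778) = (272 + 272)*(-1778) = 544*(-1778) = -967232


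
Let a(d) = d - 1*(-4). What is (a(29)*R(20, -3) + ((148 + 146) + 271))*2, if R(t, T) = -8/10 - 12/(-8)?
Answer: 5881/5 ≈ 1176.2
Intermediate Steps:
a(d) = 4 + d (a(d) = d + 4 = 4 + d)
R(t, T) = 7/10 (R(t, T) = -8*⅒ - 12*(-⅛) = -⅘ + 3/2 = 7/10)
(a(29)*R(20, -3) + ((148 + 146) + 271))*2 = ((4 + 29)*(7/10) + ((148 + 146) + 271))*2 = (33*(7/10) + (294 + 271))*2 = (231/10 + 565)*2 = (5881/10)*2 = 5881/5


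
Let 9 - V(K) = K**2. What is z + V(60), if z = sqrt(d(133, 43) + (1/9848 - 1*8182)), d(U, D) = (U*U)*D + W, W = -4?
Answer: -3591 + sqrt(18243515941678)/4924 ≈ -2723.6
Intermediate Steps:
d(U, D) = -4 + D*U**2 (d(U, D) = (U*U)*D - 4 = U**2*D - 4 = D*U**2 - 4 = -4 + D*U**2)
z = sqrt(18243515941678)/4924 (z = sqrt((-4 + 43*133**2) + (1/9848 - 1*8182)) = sqrt((-4 + 43*17689) + (1/9848 - 8182)) = sqrt((-4 + 760627) - 80576335/9848) = sqrt(760623 - 80576335/9848) = sqrt(7410038969/9848) = sqrt(18243515941678)/4924 ≈ 867.43)
V(K) = 9 - K**2
z + V(60) = sqrt(18243515941678)/4924 + (9 - 1*60**2) = sqrt(18243515941678)/4924 + (9 - 1*3600) = sqrt(18243515941678)/4924 + (9 - 3600) = sqrt(18243515941678)/4924 - 3591 = -3591 + sqrt(18243515941678)/4924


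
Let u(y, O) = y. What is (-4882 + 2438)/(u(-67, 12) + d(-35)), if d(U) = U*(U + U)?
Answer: -2444/2383 ≈ -1.0256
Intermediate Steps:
d(U) = 2*U² (d(U) = U*(2*U) = 2*U²)
(-4882 + 2438)/(u(-67, 12) + d(-35)) = (-4882 + 2438)/(-67 + 2*(-35)²) = -2444/(-67 + 2*1225) = -2444/(-67 + 2450) = -2444/2383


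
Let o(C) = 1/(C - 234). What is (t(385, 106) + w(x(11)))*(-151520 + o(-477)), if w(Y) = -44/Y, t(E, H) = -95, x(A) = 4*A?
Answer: 3447383072/237 ≈ 1.4546e+7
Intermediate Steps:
o(C) = 1/(-234 + C)
(t(385, 106) + w(x(11)))*(-151520 + o(-477)) = (-95 - 44/(4*11))*(-151520 + 1/(-234 - 477)) = (-95 - 44/44)*(-151520 + 1/(-711)) = (-95 - 44*1/44)*(-151520 - 1/711) = (-95 - 1)*(-107730721/711) = -96*(-107730721/711) = 3447383072/237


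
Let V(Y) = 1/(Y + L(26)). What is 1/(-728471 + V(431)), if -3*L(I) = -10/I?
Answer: -16814/12248511355 ≈ -1.3727e-6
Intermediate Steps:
L(I) = 10/(3*I) (L(I) = -(-10)/(3*I) = 10/(3*I))
V(Y) = 1/(5/39 + Y) (V(Y) = 1/(Y + (10/3)/26) = 1/(Y + (10/3)*(1/26)) = 1/(Y + 5/39) = 1/(5/39 + Y))
1/(-728471 + V(431)) = 1/(-728471 + 39/(5 + 39*431)) = 1/(-728471 + 39/(5 + 16809)) = 1/(-728471 + 39/16814) = 1/(-12248511355/16814) = -16814/12248511355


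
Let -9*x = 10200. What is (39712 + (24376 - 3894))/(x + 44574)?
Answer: 90291/65161 ≈ 1.3857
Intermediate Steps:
x = -3400/3 (x = -⅑*10200 = -3400/3 ≈ -1133.3)
(39712 + (24376 - 3894))/(x + 44574) = (39712 + (24376 - 3894))/(-3400/3 + 44574) = (39712 + 20482)/(130322/3) = 60194*(3/130322) = 90291/65161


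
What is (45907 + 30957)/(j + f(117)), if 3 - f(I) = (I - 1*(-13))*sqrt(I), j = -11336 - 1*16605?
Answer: -134214152/48659659 + 1873560*sqrt(13)/48659659 ≈ -2.6194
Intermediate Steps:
j = -27941 (j = -11336 - 16605 = -27941)
f(I) = 3 - sqrt(I)*(13 + I) (f(I) = 3 - (I - 1*(-13))*sqrt(I) = 3 - (I + 13)*sqrt(I) = 3 - (13 + I)*sqrt(I) = 3 - sqrt(I)*(13 + I))
(45907 + 30957)/(j + f(117)) = (45907 + 30957)/(-27941 + (3 - 117**(3/2) - 39*sqrt(13))) = 76864/(-27941 + (3 - 351*sqrt(13) - 39*sqrt(13))) = 76864/(-27941 + (3 - 390*sqrt(13))) = 76864/(-27938 - 390*sqrt(13))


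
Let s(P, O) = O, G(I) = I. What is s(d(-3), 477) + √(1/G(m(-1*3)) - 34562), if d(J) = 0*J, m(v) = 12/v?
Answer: 477 + 3*I*√15361/2 ≈ 477.0 + 185.91*I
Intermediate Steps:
d(J) = 0
s(d(-3), 477) + √(1/G(m(-1*3)) - 34562) = 477 + √(1/(12/((-1*3))) - 34562) = 477 + √(1/(12/(-3)) - 34562) = 477 + √(1/(12*(-⅓)) - 34562) = 477 + √(1/(-4) - 34562) = 477 + √(-¼ - 34562) = 477 + √(-138249/4) = 477 + 3*I*√15361/2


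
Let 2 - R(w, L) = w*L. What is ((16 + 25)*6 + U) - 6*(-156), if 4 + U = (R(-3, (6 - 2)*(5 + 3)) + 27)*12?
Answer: 2678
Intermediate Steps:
R(w, L) = 2 - L*w (R(w, L) = 2 - w*L = 2 - L*w)
U = 1496 (U = -4 + ((2 - 1*(6 - 2)*(5 + 3)*(-3)) + 27)*12 = -4 + ((2 - 1*4*8*(-3)) + 27)*12 = -4 + ((2 - 1*32*(-3)) + 27)*12 = -4 + ((2 + 96) + 27)*12 = -4 + (98 + 27)*12 = -4 + 125*12 = -4 + 1500 = 1496)
((16 + 25)*6 + U) - 6*(-156) = ((16 + 25)*6 + 1496) - 6*(-156) = (41*6 + 1496) + 936 = (246 + 1496) + 936 = 1742 + 936 = 2678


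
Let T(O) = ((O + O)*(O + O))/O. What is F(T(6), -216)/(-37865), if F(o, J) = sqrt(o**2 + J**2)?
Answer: -24*sqrt(82)/37865 ≈ -0.0057396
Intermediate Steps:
T(O) = 4*O (T(O) = ((2*O)*(2*O))/O = (4*O**2)/O = 4*O)
F(o, J) = sqrt(J**2 + o**2)
F(T(6), -216)/(-37865) = sqrt((-216)**2 + (4*6)**2)/(-37865) = sqrt(46656 + 24**2)*(-1/37865) = sqrt(46656 + 576)*(-1/37865) = sqrt(47232)*(-1/37865) = (24*sqrt(82))*(-1/37865) = -24*sqrt(82)/37865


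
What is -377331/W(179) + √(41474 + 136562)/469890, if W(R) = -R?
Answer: 377331/179 + √44509/234945 ≈ 2108.0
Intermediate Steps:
-377331/W(179) + √(41474 + 136562)/469890 = -377331/((-1*179)) + √(41474 + 136562)/469890 = -377331/(-179) + √178036*(1/469890) = -377331*(-1/179) + (2*√44509)*(1/469890) = 377331/179 + √44509/234945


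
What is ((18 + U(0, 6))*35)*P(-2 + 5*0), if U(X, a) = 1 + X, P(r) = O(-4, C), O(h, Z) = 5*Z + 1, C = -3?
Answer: -9310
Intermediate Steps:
O(h, Z) = 1 + 5*Z
P(r) = -14 (P(r) = 1 + 5*(-3) = 1 - 15 = -14)
((18 + U(0, 6))*35)*P(-2 + 5*0) = ((18 + (1 + 0))*35)*(-14) = ((18 + 1)*35)*(-14) = (19*35)*(-14) = 665*(-14) = -9310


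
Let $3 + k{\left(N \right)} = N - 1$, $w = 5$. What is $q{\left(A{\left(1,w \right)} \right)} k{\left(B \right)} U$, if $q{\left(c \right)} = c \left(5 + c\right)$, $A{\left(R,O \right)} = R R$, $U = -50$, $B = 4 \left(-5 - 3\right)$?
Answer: $10800$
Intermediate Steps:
$B = -32$ ($B = 4 \left(-8\right) = -32$)
$k{\left(N \right)} = -4 + N$ ($k{\left(N \right)} = -3 + \left(N - 1\right) = -3 + \left(-1 + N\right) = -4 + N$)
$A{\left(R,O \right)} = R^{2}$
$q{\left(A{\left(1,w \right)} \right)} k{\left(B \right)} U = 1^{2} \left(5 + 1^{2}\right) \left(-4 - 32\right) \left(-50\right) = 1 \left(5 + 1\right) \left(-36\right) \left(-50\right) = 1 \cdot 6 \left(-36\right) \left(-50\right) = 6 \left(-36\right) \left(-50\right) = \left(-216\right) \left(-50\right) = 10800$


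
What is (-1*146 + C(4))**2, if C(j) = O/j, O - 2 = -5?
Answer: 344569/16 ≈ 21536.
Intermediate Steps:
O = -3 (O = 2 - 5 = -3)
C(j) = -3/j
(-1*146 + C(4))**2 = (-1*146 - 3/4)**2 = (-146 - 3*1/4)**2 = (-146 - 3/4)**2 = (-587/4)**2 = 344569/16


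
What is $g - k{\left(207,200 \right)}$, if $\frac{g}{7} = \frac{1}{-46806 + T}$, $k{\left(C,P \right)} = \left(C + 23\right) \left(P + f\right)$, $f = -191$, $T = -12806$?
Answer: $- \frac{17628121}{8516} \approx -2070.0$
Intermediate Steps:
$k{\left(C,P \right)} = \left(-191 + P\right) \left(23 + C\right)$ ($k{\left(C,P \right)} = \left(C + 23\right) \left(P - 191\right) = \left(23 + C\right) \left(-191 + P\right) = \left(-191 + P\right) \left(23 + C\right)$)
$g = - \frac{1}{8516}$ ($g = \frac{7}{-46806 - 12806} = \frac{7}{-59612} = 7 \left(- \frac{1}{59612}\right) = - \frac{1}{8516} \approx -0.00011743$)
$g - k{\left(207,200 \right)} = - \frac{1}{8516} - \left(-4393 - 39537 + 23 \cdot 200 + 207 \cdot 200\right) = - \frac{1}{8516} - \left(-4393 - 39537 + 4600 + 41400\right) = - \frac{1}{8516} - 2070 = - \frac{17628121}{8516}$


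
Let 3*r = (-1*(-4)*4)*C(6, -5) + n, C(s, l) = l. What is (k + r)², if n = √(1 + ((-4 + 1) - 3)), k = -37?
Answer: (191 - I*√5)²/9 ≈ 4052.9 - 94.909*I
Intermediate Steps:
n = I*√5 (n = √(1 + (-3 - 3)) = √(1 - 6) = √(-5) = I*√5 ≈ 2.2361*I)
r = -80/3 + I*√5/3 (r = ((-1*(-4)*4)*(-5) + I*√5)/3 = ((4*4)*(-5) + I*√5)/3 = (16*(-5) + I*√5)/3 = (-80 + I*√5)/3 = -80/3 + I*√5/3 ≈ -26.667 + 0.74536*I)
(k + r)² = (-37 + (-80/3 + I*√5/3))² = (-191/3 + I*√5/3)²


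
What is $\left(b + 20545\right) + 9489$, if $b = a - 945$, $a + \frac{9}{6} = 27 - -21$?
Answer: $\frac{58271}{2} \approx 29136.0$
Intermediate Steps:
$a = \frac{93}{2}$ ($a = - \frac{3}{2} + \left(27 - -21\right) = - \frac{3}{2} + \left(27 + 21\right) = - \frac{3}{2} + 48 = \frac{93}{2} \approx 46.5$)
$b = - \frac{1797}{2}$ ($b = \frac{93}{2} - 945 = - \frac{1797}{2} \approx -898.5$)
$\left(b + 20545\right) + 9489 = \left(- \frac{1797}{2} + 20545\right) + 9489 = \frac{39293}{2} + 9489 = \frac{58271}{2}$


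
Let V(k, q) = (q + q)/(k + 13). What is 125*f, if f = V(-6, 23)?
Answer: 5750/7 ≈ 821.43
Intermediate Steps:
V(k, q) = 2*q/(13 + k) (V(k, q) = (2*q)/(13 + k) = 2*q/(13 + k))
f = 46/7 (f = 2*23/(13 - 6) = 2*23/7 = 2*23*(1/7) = 46/7 ≈ 6.5714)
125*f = 125*(46/7) = 5750/7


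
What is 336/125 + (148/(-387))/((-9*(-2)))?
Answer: 1161038/435375 ≈ 2.6668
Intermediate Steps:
336/125 + (148/(-387))/((-9*(-2))) = 336*(1/125) + (148*(-1/387))/18 = 336/125 - 148/387*1/18 = 336/125 - 74/3483 = 1161038/435375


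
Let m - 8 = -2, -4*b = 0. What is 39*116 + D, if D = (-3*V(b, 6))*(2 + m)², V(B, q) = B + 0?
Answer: 4524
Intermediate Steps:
b = 0 (b = -¼*0 = 0)
V(B, q) = B
m = 6 (m = 8 - 2 = 6)
D = 0 (D = (-3*0)*(2 + 6)² = 0*8² = 0*64 = 0)
39*116 + D = 39*116 + 0 = 4524 + 0 = 4524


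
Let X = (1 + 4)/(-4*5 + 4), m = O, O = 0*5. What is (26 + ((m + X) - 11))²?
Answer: 55225/256 ≈ 215.72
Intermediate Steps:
O = 0
m = 0
X = -5/16 (X = 5/(-20 + 4) = 5/(-16) = 5*(-1/16) = -5/16 ≈ -0.31250)
(26 + ((m + X) - 11))² = (26 + ((0 - 5/16) - 11))² = (26 + (-5/16 - 11))² = (26 - 181/16)² = (235/16)² = 55225/256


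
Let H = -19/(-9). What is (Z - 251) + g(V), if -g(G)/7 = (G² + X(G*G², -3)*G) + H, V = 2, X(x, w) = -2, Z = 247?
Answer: -169/9 ≈ -18.778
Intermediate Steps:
H = 19/9 (H = -19*(-⅑) = 19/9 ≈ 2.1111)
g(G) = -133/9 - 7*G² + 14*G (g(G) = -7*((G² - 2*G) + 19/9) = -7*(19/9 + G² - 2*G) = -133/9 - 7*G² + 14*G)
(Z - 251) + g(V) = (247 - 251) + (-133/9 - 7*2² + 14*2) = -4 + (-133/9 - 7*4 + 28) = -4 + (-133/9 - 28 + 28) = -4 - 133/9 = -169/9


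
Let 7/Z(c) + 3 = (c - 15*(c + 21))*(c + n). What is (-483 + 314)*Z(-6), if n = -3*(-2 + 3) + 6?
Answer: -1183/690 ≈ -1.7145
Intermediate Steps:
n = 3 (n = -3*1 + 6 = -3 + 6 = 3)
Z(c) = 7/(-3 + (-315 - 14*c)*(3 + c)) (Z(c) = 7/(-3 + (c - 15*(c + 21))*(c + 3)) = 7/(-3 + (c - 15*(21 + c))*(3 + c)) = 7/(-3 + (c + (-315 - 15*c))*(3 + c)) = 7/(-3 + (-315 - 14*c)*(3 + c)))
(-483 + 314)*Z(-6) = (-483 + 314)*(-7/(948 + 14*(-6)² + 357*(-6))) = -(-1183)/(948 + 14*36 - 2142) = -(-1183)/(948 + 504 - 2142) = -(-1183)/(-690) = -(-1183)*(-1)/690 = -169*7/690 = -1183/690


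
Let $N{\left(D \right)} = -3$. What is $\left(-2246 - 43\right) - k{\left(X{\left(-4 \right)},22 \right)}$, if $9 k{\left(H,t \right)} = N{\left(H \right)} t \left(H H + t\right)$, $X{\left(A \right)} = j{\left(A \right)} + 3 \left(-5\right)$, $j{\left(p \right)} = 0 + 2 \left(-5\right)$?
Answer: $\frac{7367}{3} \approx 2455.7$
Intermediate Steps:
$j{\left(p \right)} = -10$ ($j{\left(p \right)} = 0 - 10 = -10$)
$X{\left(A \right)} = -25$ ($X{\left(A \right)} = -10 + 3 \left(-5\right) = -10 - 15 = -25$)
$k{\left(H,t \right)} = - \frac{t \left(t + H^{2}\right)}{3}$ ($k{\left(H,t \right)} = \frac{- 3 t \left(H H + t\right)}{9} = \frac{- 3 t \left(H^{2} + t\right)}{9} = \frac{- 3 t \left(t + H^{2}\right)}{9} = \frac{\left(-3\right) t \left(t + H^{2}\right)}{9} = - \frac{t \left(t + H^{2}\right)}{3}$)
$\left(-2246 - 43\right) - k{\left(X{\left(-4 \right)},22 \right)} = \left(-2246 - 43\right) - \left(- \frac{1}{3}\right) 22 \left(22 + \left(-25\right)^{2}\right) = -2289 - \left(- \frac{1}{3}\right) 22 \left(22 + 625\right) = -2289 - \left(- \frac{1}{3}\right) 22 \cdot 647 = -2289 - - \frac{14234}{3} = -2289 + \frac{14234}{3} = \frac{7367}{3}$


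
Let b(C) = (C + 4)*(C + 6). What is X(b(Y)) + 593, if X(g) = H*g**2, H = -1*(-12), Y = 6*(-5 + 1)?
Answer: 1555793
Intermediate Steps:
Y = -24 (Y = 6*(-4) = -24)
b(C) = (4 + C)*(6 + C)
H = 12
X(g) = 12*g**2
X(b(Y)) + 593 = 12*(24 + (-24)**2 + 10*(-24))**2 + 593 = 12*(24 + 576 - 240)**2 + 593 = 12*360**2 + 593 = 12*129600 + 593 = 1555200 + 593 = 1555793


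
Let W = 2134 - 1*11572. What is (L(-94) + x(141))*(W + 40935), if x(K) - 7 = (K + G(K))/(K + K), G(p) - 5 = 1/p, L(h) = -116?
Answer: -45287132029/13254 ≈ -3.4169e+6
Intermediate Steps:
G(p) = 5 + 1/p
W = -9438 (W = 2134 - 11572 = -9438)
x(K) = 7 + (5 + K + 1/K)/(2*K) (x(K) = 7 + (K + (5 + 1/K))/(K + K) = 7 + (5 + K + 1/K)/((2*K)) = 7 + (5 + K + 1/K)*(1/(2*K)) = 7 + (5 + K + 1/K)/(2*K))
(L(-94) + x(141))*(W + 40935) = (-116 + (½)*(1 + 5*141 + 15*141²)/141²)*(-9438 + 40935) = (-116 + (½)*(1/19881)*(1 + 705 + 15*19881))*31497 = (-116 + (½)*(1/19881)*(1 + 705 + 298215))*31497 = (-116 + (½)*(1/19881)*298921)*31497 = (-116 + 298921/39762)*31497 = -4313471/39762*31497 = -45287132029/13254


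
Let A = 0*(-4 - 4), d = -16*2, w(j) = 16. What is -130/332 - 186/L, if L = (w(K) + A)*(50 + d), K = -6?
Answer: -4133/3984 ≈ -1.0374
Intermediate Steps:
d = -32
A = 0 (A = 0*(-8) = 0)
L = 288 (L = (16 + 0)*(50 - 32) = 16*18 = 288)
-130/332 - 186/L = -130/332 - 186/288 = -130*1/332 - 186*1/288 = -65/166 - 31/48 = -4133/3984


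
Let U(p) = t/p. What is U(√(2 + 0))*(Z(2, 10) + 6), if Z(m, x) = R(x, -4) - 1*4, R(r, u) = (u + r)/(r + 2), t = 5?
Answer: 25*√2/4 ≈ 8.8388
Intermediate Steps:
R(r, u) = (r + u)/(2 + r)
U(p) = 5/p
Z(m, x) = -4 + (-4 + x)/(2 + x) (Z(m, x) = (x - 4)/(2 + x) - 1*4 = (-4 + x)/(2 + x) - 4 = -4 + (-4 + x)/(2 + x))
U(√(2 + 0))*(Z(2, 10) + 6) = (5/(√(2 + 0)))*(3*(-4 - 1*10)/(2 + 10) + 6) = (5/(√2))*(3*(-4 - 10)/12 + 6) = (5*(√2/2))*(3*(1/12)*(-14) + 6) = (5*√2/2)*(-7/2 + 6) = (5*√2/2)*(5/2) = 25*√2/4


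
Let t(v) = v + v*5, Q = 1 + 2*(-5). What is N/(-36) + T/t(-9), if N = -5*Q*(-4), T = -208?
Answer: 239/27 ≈ 8.8519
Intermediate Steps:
Q = -9 (Q = 1 - 10 = -9)
t(v) = 6*v (t(v) = v + 5*v = 6*v)
N = -180 (N = -5*(-9)*(-4) = 45*(-4) = -180)
N/(-36) + T/t(-9) = -180/(-36) - 208/(6*(-9)) = -180*(-1/36) - 208/(-54) = 5 - 208*(-1/54) = 5 + 104/27 = 239/27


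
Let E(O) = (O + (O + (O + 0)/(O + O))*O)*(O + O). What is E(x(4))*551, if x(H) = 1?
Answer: 2755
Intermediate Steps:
E(O) = 2*O*(O + O*(½ + O)) (E(O) = (O + (O + O/((2*O)))*O)*(2*O) = (O + (O + O*(1/(2*O)))*O)*(2*O) = (O + (O + ½)*O)*(2*O) = (O + (½ + O)*O)*(2*O) = (O + O*(½ + O))*(2*O) = 2*O*(O + O*(½ + O)))
E(x(4))*551 = (1²*(3 + 2*1))*551 = (1*(3 + 2))*551 = (1*5)*551 = 5*551 = 2755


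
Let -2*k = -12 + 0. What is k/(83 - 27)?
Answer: 3/28 ≈ 0.10714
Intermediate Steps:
k = 6 (k = -(-12 + 0)/2 = -1/2*(-12) = 6)
k/(83 - 27) = 6/(83 - 27) = 6/56 = 6*(1/56) = 3/28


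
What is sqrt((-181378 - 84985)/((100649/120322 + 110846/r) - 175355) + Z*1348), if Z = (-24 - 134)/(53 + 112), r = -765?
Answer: 7*I*sqrt(186933200450090955158839727589810)/2665417328157705 ≈ 35.907*I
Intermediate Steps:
Z = -158/165 ≈ -0.95758
sqrt((-181378 - 84985)/((100649/120322 + 110846/r) - 175355) + Z*1348) = sqrt((-181378 - 84985)/((100649/120322 + 110846/(-765)) - 175355) - 158/165*1348) = sqrt(-266363/((100649*(1/120322) + 110846*(-1/765)) - 175355) - 212984/165) = sqrt(-266363/((100649/120322 - 110846/765) - 175355) - 212984/165) = sqrt(-266363/(-13260215927/92046330 - 175355) - 212984/165) = sqrt(-266363/(-16154044413077/92046330) - 212984/165) = sqrt(-266363*(-92046330/16154044413077) - 212984/165) = sqrt(24517736597790/16154044413077 - 212984/165) = sqrt(-3436507568736156418/2665417328157705) = 7*I*sqrt(186933200450090955158839727589810)/2665417328157705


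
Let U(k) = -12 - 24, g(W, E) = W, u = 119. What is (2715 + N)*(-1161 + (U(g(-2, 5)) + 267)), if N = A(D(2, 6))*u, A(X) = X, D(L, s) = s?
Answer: -3188970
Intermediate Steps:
U(k) = -36
N = 714 (N = 6*119 = 714)
(2715 + N)*(-1161 + (U(g(-2, 5)) + 267)) = (2715 + 714)*(-1161 + (-36 + 267)) = 3429*(-1161 + 231) = 3429*(-930) = -3188970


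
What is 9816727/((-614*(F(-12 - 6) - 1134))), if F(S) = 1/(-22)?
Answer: 107983997/7659343 ≈ 14.098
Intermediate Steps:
F(S) = -1/22
9816727/((-614*(F(-12 - 6) - 1134))) = 9816727/((-614*(-1/22 - 1134))) = 9816727/((-614*(-24949/22))) = 9816727/(7659343/11) = 9816727*(11/7659343) = 107983997/7659343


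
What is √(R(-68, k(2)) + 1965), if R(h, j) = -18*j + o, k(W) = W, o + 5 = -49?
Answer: 25*√3 ≈ 43.301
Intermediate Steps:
o = -54 (o = -5 - 49 = -54)
R(h, j) = -54 - 18*j (R(h, j) = -18*j - 54 = -54 - 18*j)
√(R(-68, k(2)) + 1965) = √((-54 - 18*2) + 1965) = √((-54 - 36) + 1965) = √(-90 + 1965) = √1875 = 25*√3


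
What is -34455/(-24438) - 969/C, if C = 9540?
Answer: 16945571/12952140 ≈ 1.3083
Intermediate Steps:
-34455/(-24438) - 969/C = -34455/(-24438) - 969/9540 = -34455*(-1/24438) - 969*1/9540 = 11485/8146 - 323/3180 = 16945571/12952140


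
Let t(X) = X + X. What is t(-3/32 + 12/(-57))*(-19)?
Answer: 185/16 ≈ 11.563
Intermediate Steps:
t(X) = 2*X
t(-3/32 + 12/(-57))*(-19) = (2*(-3/32 + 12/(-57)))*(-19) = (2*(-3*1/32 + 12*(-1/57)))*(-19) = (2*(-3/32 - 4/19))*(-19) = (2*(-185/608))*(-19) = -185/304*(-19) = 185/16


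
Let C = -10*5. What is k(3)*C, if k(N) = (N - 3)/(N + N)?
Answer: 0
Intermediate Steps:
k(N) = (-3 + N)/(2*N) (k(N) = (-3 + N)/((2*N)) = (-3 + N)*(1/(2*N)) = (-3 + N)/(2*N))
C = -50
k(3)*C = ((½)*(-3 + 3)/3)*(-50) = ((½)*(⅓)*0)*(-50) = 0*(-50) = 0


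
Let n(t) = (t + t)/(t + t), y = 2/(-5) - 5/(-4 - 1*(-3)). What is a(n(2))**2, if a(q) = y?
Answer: 529/25 ≈ 21.160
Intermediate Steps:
y = 23/5 (y = 2*(-1/5) - 5/(-4 + 3) = -2/5 - 5/(-1) = -2/5 - 5*(-1) = -2/5 + 5 = 23/5 ≈ 4.6000)
n(t) = 1 (n(t) = (2*t)/((2*t)) = (2*t)*(1/(2*t)) = 1)
a(q) = 23/5
a(n(2))**2 = (23/5)**2 = 529/25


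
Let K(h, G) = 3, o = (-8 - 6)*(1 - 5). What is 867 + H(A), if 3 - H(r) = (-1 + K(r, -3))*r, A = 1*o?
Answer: 758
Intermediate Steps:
o = 56 (o = -14*(-4) = 56)
A = 56 (A = 1*56 = 56)
H(r) = 3 - 2*r (H(r) = 3 - (-1 + 3)*r = 3 - 2*r)
867 + H(A) = 867 + (3 - 2*56) = 867 + (3 - 112) = 867 - 109 = 758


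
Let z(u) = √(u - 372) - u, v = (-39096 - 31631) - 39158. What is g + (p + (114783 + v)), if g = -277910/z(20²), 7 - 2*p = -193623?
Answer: 4095599009/39993 + 138955*√7/39993 ≈ 1.0242e+5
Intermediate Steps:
v = -109885 (v = -70727 - 39158 = -109885)
z(u) = √(-372 + u) - u
p = 96815 (p = 7/2 - ½*(-193623) = 7/2 + 193623/2 = 96815)
g = -277910/(-400 + 2*√7) (g = -277910/(√(-372 + 20²) - 1*20²) = -277910/(√(-372 + 400) - 1*400) = -277910/(√28 - 400) = -277910/(2*√7 - 400) = -277910/(-400 + 2*√7) ≈ 704.09)
g + (p + (114783 + v)) = (27791000/39993 + 138955*√7/39993) + (96815 + (114783 - 109885)) = (27791000/39993 + 138955*√7/39993) + (96815 + 4898) = (27791000/39993 + 138955*√7/39993) + 101713 = 4095599009/39993 + 138955*√7/39993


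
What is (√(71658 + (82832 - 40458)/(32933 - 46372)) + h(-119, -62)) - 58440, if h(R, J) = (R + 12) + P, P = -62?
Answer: -58609 + 4*√808834184327/13439 ≈ -58341.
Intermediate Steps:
h(R, J) = -50 + R (h(R, J) = (R + 12) - 62 = (12 + R) - 62 = -50 + R)
(√(71658 + (82832 - 40458)/(32933 - 46372)) + h(-119, -62)) - 58440 = (√(71658 + (82832 - 40458)/(32933 - 46372)) + (-50 - 119)) - 58440 = (√(71658 + 42374/(-13439)) - 169) - 58440 = (√(71658 + 42374*(-1/13439)) - 169) - 58440 = (√(71658 - 42374/13439) - 169) - 58440 = (√(962969488/13439) - 169) - 58440 = (4*√808834184327/13439 - 169) - 58440 = (-169 + 4*√808834184327/13439) - 58440 = -58609 + 4*√808834184327/13439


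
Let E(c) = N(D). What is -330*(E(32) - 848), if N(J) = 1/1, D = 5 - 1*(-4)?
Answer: 279510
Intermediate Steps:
D = 9 (D = 5 + 4 = 9)
N(J) = 1
E(c) = 1
-330*(E(32) - 848) = -330*(1 - 848) = -330*(-847) = 279510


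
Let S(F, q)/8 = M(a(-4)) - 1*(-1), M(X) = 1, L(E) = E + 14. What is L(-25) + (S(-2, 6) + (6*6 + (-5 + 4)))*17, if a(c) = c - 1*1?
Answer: 856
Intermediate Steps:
a(c) = -1 + c (a(c) = c - 1 = -1 + c)
L(E) = 14 + E
S(F, q) = 16 (S(F, q) = 8*(1 - 1*(-1)) = 8*(1 + 1) = 8*2 = 16)
L(-25) + (S(-2, 6) + (6*6 + (-5 + 4)))*17 = (14 - 25) + (16 + (6*6 + (-5 + 4)))*17 = -11 + (16 + (36 - 1))*17 = -11 + (16 + 35)*17 = -11 + 51*17 = -11 + 867 = 856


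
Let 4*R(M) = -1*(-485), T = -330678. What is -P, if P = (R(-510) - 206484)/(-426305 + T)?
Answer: -825451/3027932 ≈ -0.27261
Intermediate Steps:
R(M) = 485/4 (R(M) = (-1*(-485))/4 = (¼)*485 = 485/4)
P = 825451/3027932 (P = (485/4 - 206484)/(-426305 - 330678) = -825451/4/(-756983) = -825451/4*(-1/756983) = 825451/3027932 ≈ 0.27261)
-P = -1*825451/3027932 = -825451/3027932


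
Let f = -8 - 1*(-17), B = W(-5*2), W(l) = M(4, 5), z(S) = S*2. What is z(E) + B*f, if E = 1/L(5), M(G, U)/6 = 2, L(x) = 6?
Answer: 325/3 ≈ 108.33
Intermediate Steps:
M(G, U) = 12 (M(G, U) = 6*2 = 12)
E = ⅙ (E = 1/6 = ⅙ ≈ 0.16667)
z(S) = 2*S
W(l) = 12
B = 12
f = 9 (f = -8 + 17 = 9)
z(E) + B*f = 2*(⅙) + 12*9 = ⅓ + 108 = 325/3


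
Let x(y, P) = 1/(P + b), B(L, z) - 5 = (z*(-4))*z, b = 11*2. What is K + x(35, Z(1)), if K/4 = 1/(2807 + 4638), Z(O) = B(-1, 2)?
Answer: 7489/81895 ≈ 0.091446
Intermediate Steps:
b = 22
B(L, z) = 5 - 4*z² (B(L, z) = 5 + (z*(-4))*z = 5 + (-4*z)*z = 5 - 4*z²)
Z(O) = -11 (Z(O) = 5 - 4*2² = 5 - 4*4 = 5 - 16 = -11)
x(y, P) = 1/(22 + P) (x(y, P) = 1/(P + 22) = 1/(22 + P))
K = 4/7445 (K = 4/(2807 + 4638) = 4/7445 ≈ 0.00053727)
K + x(35, Z(1)) = 4/7445 + 1/(22 - 11) = 4/7445 + 1/11 = 7489/81895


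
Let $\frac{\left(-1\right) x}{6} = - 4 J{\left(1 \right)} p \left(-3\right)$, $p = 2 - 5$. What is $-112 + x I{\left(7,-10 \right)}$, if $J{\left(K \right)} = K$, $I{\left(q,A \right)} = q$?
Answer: $1400$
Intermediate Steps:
$p = -3$ ($p = 2 - 5 = -3$)
$x = 216$ ($x = - 6 \left(-4\right) 1 \left(-3\right) \left(-3\right) = - 6 \left(-4\right) \left(-3\right) \left(-3\right) = - 6 \cdot 12 \left(-3\right) = \left(-6\right) \left(-36\right) = 216$)
$-112 + x I{\left(7,-10 \right)} = -112 + 216 \cdot 7 = -112 + 1512 = 1400$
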